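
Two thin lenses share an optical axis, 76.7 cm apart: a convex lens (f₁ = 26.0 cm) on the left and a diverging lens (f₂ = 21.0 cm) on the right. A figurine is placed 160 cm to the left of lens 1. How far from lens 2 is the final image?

Lens 1: 1/d_i1 = 1/f₁ − 1/d_o1 = 1/(26.0) − 1/(160) = 0.03221, so d_i1 = 31.04 cm.
The intermediate image is 31.04 cm to the right of lens 1, which is 76.7 − (31.04) = 45.66 cm to the left of lens 2, so d_o2 = +45.66 cm.
Lens 2 is diverging, so f₂ = −21.0 cm.
Lens 2: 1/d_i2 = 1/f₂ − 1/d_o2 = 1/(-21.0) − 1/(45.66) = -0.06952, so d_i2 = -14.4 cm.
The final image is virtual, 14.4 cm to the left of lens 2 (overall magnification ≈ -0.061).

14.4 cm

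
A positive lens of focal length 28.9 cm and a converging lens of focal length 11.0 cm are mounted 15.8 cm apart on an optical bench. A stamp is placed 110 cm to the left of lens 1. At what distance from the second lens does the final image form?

Lens 1: 1/d_i1 = 1/f₁ − 1/d_o1 = 1/(28.9) − 1/(110) = 0.02551, so d_i1 = 39.20 cm.
The intermediate image is 39.20 cm to the right of lens 1, which lies 23.40 cm to the right of lens 2 — a virtual object — so d_o2 = −23.40 cm.
Lens 2: 1/d_i2 = 1/f₂ − 1/d_o2 = 1/(11.0) − 1/(-23.40) = 0.1336, so d_i2 = 7.48 cm.
The final image is real, 7.48 cm to the right of lens 2 (overall magnification ≈ -0.11).

7.48 cm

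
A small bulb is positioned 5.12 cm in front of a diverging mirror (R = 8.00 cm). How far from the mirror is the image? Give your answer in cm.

2.25 cm

f = R/2 = 8.00/2 = 4.000 cm; for a diverging mirror, f = -4.000 cm.
Mirror equation: 1/s_i = 1/f − 1/s_o = 1/(-4.000) − 1/(5.12) = -0.2500 − 0.1953 = -0.4453, so s_i = -2.25 cm.
The image is virtual, upright and reduced, behind the mirror.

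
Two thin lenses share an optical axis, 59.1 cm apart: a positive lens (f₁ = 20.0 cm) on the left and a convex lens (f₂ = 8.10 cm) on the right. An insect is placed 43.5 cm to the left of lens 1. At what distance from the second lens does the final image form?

Lens 1: 1/d_i1 = 1/f₁ − 1/d_o1 = 1/(20.0) − 1/(43.5) = 0.02701, so d_i1 = 37.02 cm.
The intermediate image is 37.02 cm to the right of lens 1, which is 59.1 − (37.02) = 22.08 cm to the left of lens 2, so d_o2 = +22.08 cm.
Lens 2: 1/d_i2 = 1/f₂ − 1/d_o2 = 1/(8.10) − 1/(22.08) = 0.07817, so d_i2 = 12.8 cm.
The final image is real, 12.8 cm to the right of lens 2 (overall magnification ≈ 0.49).

12.8 cm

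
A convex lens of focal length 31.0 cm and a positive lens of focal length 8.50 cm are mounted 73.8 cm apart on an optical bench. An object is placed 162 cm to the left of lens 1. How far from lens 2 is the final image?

11.2 cm

Lens 1: 1/d_i1 = 1/f₁ − 1/d_o1 = 1/(31.0) − 1/(162) = 0.02609, so d_i1 = 38.34 cm.
The intermediate image is 38.34 cm to the right of lens 1, which is 73.8 − (38.34) = 35.46 cm to the left of lens 2, so d_o2 = +35.46 cm.
Lens 2: 1/d_i2 = 1/f₂ − 1/d_o2 = 1/(8.50) − 1/(35.46) = 0.08945, so d_i2 = 11.2 cm.
The final image is real, 11.2 cm to the right of lens 2 (overall magnification ≈ 0.075).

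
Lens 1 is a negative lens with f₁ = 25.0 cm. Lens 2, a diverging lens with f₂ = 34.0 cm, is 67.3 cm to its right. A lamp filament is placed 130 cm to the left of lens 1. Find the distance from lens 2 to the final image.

Lens 1 is diverging, so f₁ = −25.0 cm.
Lens 1: 1/d_i1 = 1/f₁ − 1/d_o1 = 1/(-25.0) − 1/(130) = -0.04769, so d_i1 = -20.97 cm.
The intermediate image is 20.97 cm to the left of lens 1 (virtual), which is 67.3 − (-20.97) = 88.27 cm to the left of lens 2, so d_o2 = +88.27 cm.
Lens 2 is diverging, so f₂ = −34.0 cm.
Lens 2: 1/d_i2 = 1/f₂ − 1/d_o2 = 1/(-34.0) − 1/(88.27) = -0.04074, so d_i2 = -24.5 cm.
The final image is virtual, 24.5 cm to the left of lens 2 (overall magnification ≈ 0.045).

24.5 cm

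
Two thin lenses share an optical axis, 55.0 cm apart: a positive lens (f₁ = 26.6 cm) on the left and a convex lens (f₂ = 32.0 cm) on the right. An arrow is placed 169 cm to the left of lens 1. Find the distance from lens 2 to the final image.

87.5 cm

Lens 1: 1/d_i1 = 1/f₁ − 1/d_o1 = 1/(26.6) − 1/(169) = 0.03168, so d_i1 = 31.57 cm.
The intermediate image is 31.57 cm to the right of lens 1, which is 55.0 − (31.57) = 23.43 cm to the left of lens 2, so d_o2 = +23.43 cm.
Lens 2: 1/d_i2 = 1/f₂ − 1/d_o2 = 1/(32.0) − 1/(23.43) = -0.01143, so d_i2 = -87.5 cm.
The final image is virtual, 87.5 cm to the left of lens 2 (overall magnification ≈ -0.70).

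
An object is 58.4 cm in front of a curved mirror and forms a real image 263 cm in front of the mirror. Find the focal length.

f = 47.8 cm (concave)

Real image ⇒ d_i = +263 cm.
1/f = 1/d_o + 1/d_i = 1/(58.4) + 1/(263) = 0.02093, so f = 47.8 cm.
Since f is positive, the curved mirror is concave.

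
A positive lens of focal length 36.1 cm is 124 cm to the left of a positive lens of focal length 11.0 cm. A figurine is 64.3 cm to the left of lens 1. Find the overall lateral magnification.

Lens 1: 1/d_i1 = 1/(36.1) − 1/(64.3) = 0.01215, so d_i1 = 82.31 cm; m₁ = −d_i1/d_o1 = -1.280.
d_o2 = 124 − (82.31) = 41.69 cm.
Lens 2: 1/d_i2 = 1/(11.0) − 1/(41.69) = 0.06692, so d_i2 = 14.94 cm; m₂ = −d_i2/d_o2 = -0.3584.
m = m₁·m₂ = (-1.280)(-0.3584) = +0.459.

m = +0.459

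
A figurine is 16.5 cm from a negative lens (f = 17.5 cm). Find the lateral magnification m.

m = +0.515

For a negative lens, f = -17.5 cm.
1/d_i = 1/f − 1/d_o = 1/(-17.50) − 1/(16.5) = -0.1177, so d_i = -8.493 cm.
m = −d_i/d_o = −(-8.493)/(16.5) = +0.515.
The image is virtual, upright and reduced, on the same side as the object.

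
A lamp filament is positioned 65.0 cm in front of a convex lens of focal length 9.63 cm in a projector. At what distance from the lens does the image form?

Lens equation: 1/d_i = 1/f − 1/d_o = 1/(9.630) − 1/(65.0) = 0.1038 − 0.01538 = 0.08846, so d_i = 11.3 cm.
The image is real, inverted and reduced, on the far side of the lens.

11.3 cm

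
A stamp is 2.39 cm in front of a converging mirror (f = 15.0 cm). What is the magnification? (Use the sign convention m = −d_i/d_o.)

1/d_i = 1/f − 1/d_o = 1/(15.00) − 1/(2.39) = -0.3517, so d_i = -2.843 cm.
m = −d_i/d_o = −(-2.843)/(2.39) = +1.19.
The image is virtual, upright and enlarged, behind the mirror.

m = +1.19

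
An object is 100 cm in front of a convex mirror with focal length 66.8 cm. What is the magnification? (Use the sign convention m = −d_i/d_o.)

For a convex mirror, f = -66.8 cm.
1/d_i = 1/f − 1/d_o = 1/(-66.80) − 1/(100) = -0.02497, so d_i = -40.05 cm.
m = −d_i/d_o = −(-40.05)/(100) = +0.400.
The image is virtual, upright and reduced, behind the mirror.

m = +0.400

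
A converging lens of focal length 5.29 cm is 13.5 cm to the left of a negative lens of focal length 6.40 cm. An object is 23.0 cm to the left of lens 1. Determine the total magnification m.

m = -0.147

Lens 1: 1/d_i1 = 1/(5.29) − 1/(23.0) = 0.1456, so d_i1 = 6.870 cm; m₁ = −d_i1/d_o1 = -0.2987.
d_o2 = 13.5 − (6.870) = 6.630 cm.
f₂ = −6.40 cm (diverging).
Lens 2: 1/d_i2 = 1/(-6.40) − 1/(6.630) = -0.3071, so d_i2 = -3.256 cm; m₂ = −d_i2/d_o2 = +0.4912.
m = m₁·m₂ = (-0.2987)(+0.4912) = -0.147.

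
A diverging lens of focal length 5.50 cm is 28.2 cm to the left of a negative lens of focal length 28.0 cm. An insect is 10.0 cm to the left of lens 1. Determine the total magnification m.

f₁ = −5.50 cm (diverging).
Lens 1: 1/d_i1 = 1/(-5.50) − 1/(10.0) = -0.2818, so d_i1 = -3.548 cm; m₁ = −d_i1/d_o1 = +0.3548.
d_o2 = 28.2 − (-3.548) = 31.75 cm.
f₂ = −28.0 cm (diverging).
Lens 2: 1/d_i2 = 1/(-28.0) − 1/(31.75) = -0.06721, so d_i2 = -14.88 cm; m₂ = −d_i2/d_o2 = +0.4686.
m = m₁·m₂ = (+0.3548)(+0.4686) = +0.166.

m = +0.166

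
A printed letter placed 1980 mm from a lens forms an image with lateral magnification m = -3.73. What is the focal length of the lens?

m = −d_i/d_o ⇒ d_i = −m·d_o = −(-3.73)·(1980) = 7385 mm.
1/f = 1/d_o + 1/d_i = 1/(1980) + 1/(7385) = 0.0006405, so f = 1560 mm.
Since f is positive, the lens is converging.

f = 1560 mm (converging)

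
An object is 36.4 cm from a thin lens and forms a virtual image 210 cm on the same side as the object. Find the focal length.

f = 44.0 cm (converging)

Virtual image ⇒ d_i = −210 cm.
1/f = 1/d_o + 1/d_i = 1/(36.4) + 1/(-210) = 0.02271, so f = 44.0 cm.
Since f is positive, the thin lens is converging.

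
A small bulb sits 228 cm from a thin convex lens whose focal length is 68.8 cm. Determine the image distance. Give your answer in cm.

98.5 cm

Lens equation: 1/q = 1/f − 1/p = 1/(68.80) − 1/(228) = 0.01453 − 0.004386 = 0.01015, so q = 98.5 cm.
The image is real, inverted and reduced, on the far side of the lens.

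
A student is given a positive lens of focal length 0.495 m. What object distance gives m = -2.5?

m = −d_i/d_o ⇒ d_i = −m·d_o.
1/f = 1/d_o + 1/d_i = 1/d_o − 1/(m·d_o) = (1 − 1/m)/d_o, so d_o = f(1 − 1/m) = (0.4950)(1 − 1/(-2.5)) = 0.693 m.

0.693 m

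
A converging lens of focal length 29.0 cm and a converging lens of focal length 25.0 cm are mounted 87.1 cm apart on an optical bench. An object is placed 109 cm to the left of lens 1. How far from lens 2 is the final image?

Lens 1: 1/d_i1 = 1/f₁ − 1/d_o1 = 1/(29.0) − 1/(109) = 0.02531, so d_i1 = 39.51 cm.
The intermediate image is 39.51 cm to the right of lens 1, which is 87.1 − (39.51) = 47.59 cm to the left of lens 2, so d_o2 = +47.59 cm.
Lens 2: 1/d_i2 = 1/f₂ − 1/d_o2 = 1/(25.0) − 1/(47.59) = 0.01899, so d_i2 = 52.7 cm.
The final image is real, 52.7 cm to the right of lens 2 (overall magnification ≈ 0.40).

52.7 cm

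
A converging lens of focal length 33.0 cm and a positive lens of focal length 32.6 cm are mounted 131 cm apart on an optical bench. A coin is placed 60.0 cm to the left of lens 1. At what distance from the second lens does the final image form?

Lens 1: 1/d_i1 = 1/f₁ − 1/d_o1 = 1/(33.0) − 1/(60.0) = 0.01364, so d_i1 = 73.33 cm.
The intermediate image is 73.33 cm to the right of lens 1, which is 131 − (73.33) = 57.67 cm to the left of lens 2, so d_o2 = +57.67 cm.
Lens 2: 1/d_i2 = 1/f₂ − 1/d_o2 = 1/(32.6) − 1/(57.67) = 0.01333, so d_i2 = 75.0 cm.
The final image is real, 75.0 cm to the right of lens 2 (overall magnification ≈ 1.6).

75.0 cm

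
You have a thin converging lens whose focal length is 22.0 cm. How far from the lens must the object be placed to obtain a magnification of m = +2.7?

m = −d_i/d_o ⇒ d_i = −m·d_o.
1/f = 1/d_o + 1/d_i = 1/d_o − 1/(m·d_o) = (1 − 1/m)/d_o, so d_o = f(1 − 1/m) = (22.00)(1 − 1/(+2.7)) = 13.9 cm.

13.9 cm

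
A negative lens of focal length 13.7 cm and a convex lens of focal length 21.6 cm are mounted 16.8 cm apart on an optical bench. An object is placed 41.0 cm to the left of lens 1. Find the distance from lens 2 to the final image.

107 cm

Lens 1 is diverging, so f₁ = −13.7 cm.
Lens 1: 1/d_i1 = 1/f₁ − 1/d_o1 = 1/(-13.7) − 1/(41.0) = -0.09738, so d_i1 = -10.27 cm.
The intermediate image is 10.27 cm to the left of lens 1 (virtual), which is 16.8 − (-10.27) = 27.07 cm to the left of lens 2, so d_o2 = +27.07 cm.
Lens 2: 1/d_i2 = 1/f₂ − 1/d_o2 = 1/(21.6) − 1/(27.07) = 0.009355, so d_i2 = 107 cm.
The final image is real, 107 cm to the right of lens 2 (overall magnification ≈ -0.99).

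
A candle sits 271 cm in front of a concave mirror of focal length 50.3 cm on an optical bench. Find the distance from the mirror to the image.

Mirror equation: 1/s_i = 1/f − 1/s_o = 1/(50.30) − 1/(271) = 0.01988 − 0.003690 = 0.01619, so s_i = 61.8 cm.
The image is real, inverted and reduced, in front of the mirror.

61.8 cm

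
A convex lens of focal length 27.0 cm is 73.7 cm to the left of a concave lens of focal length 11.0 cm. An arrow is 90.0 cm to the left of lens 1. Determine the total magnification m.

Lens 1: 1/d_i1 = 1/(27.0) − 1/(90.0) = 0.02593, so d_i1 = 38.57 cm; m₁ = −d_i1/d_o1 = -0.4286.
d_o2 = 73.7 − (38.57) = 35.13 cm.
f₂ = −11.0 cm (diverging).
Lens 2: 1/d_i2 = 1/(-11.0) − 1/(35.13) = -0.1194, so d_i2 = -8.377 cm; m₂ = −d_i2/d_o2 = +0.2385.
m = m₁·m₂ = (-0.4286)(+0.2385) = -0.102.

m = -0.102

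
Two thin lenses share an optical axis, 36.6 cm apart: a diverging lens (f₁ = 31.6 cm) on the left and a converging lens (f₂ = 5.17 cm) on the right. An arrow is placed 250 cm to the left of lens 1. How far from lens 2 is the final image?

5.62 cm

Lens 1 is diverging, so f₁ = −31.6 cm.
Lens 1: 1/d_i1 = 1/f₁ − 1/d_o1 = 1/(-31.6) − 1/(250) = -0.03565, so d_i1 = -28.05 cm.
The intermediate image is 28.05 cm to the left of lens 1 (virtual), which is 36.6 − (-28.05) = 64.65 cm to the left of lens 2, so d_o2 = +64.65 cm.
Lens 2: 1/d_i2 = 1/f₂ − 1/d_o2 = 1/(5.17) − 1/(64.65) = 0.1780, so d_i2 = 5.62 cm.
The final image is real, 5.62 cm to the right of lens 2 (overall magnification ≈ -0.0098).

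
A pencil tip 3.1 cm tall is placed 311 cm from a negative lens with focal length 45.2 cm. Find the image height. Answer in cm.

For a negative lens, f = -45.2 cm.
1/d_i = 1/f − 1/d_o = 1/(-45.20) − 1/(311) = -0.02534, so d_i = -39.46 cm.
m = −d_i/d_o = +0.1269.
|h_i| = |m|·h_o = 0.1269 × 3.1 = 0.393 cm. The image is virtual, upright and reduced, on the same side as the object.

0.393 cm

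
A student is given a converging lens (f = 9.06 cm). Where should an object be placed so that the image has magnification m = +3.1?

m = −d_i/d_o ⇒ d_i = −m·d_o.
1/f = 1/d_o + 1/d_i = 1/d_o − 1/(m·d_o) = (1 − 1/m)/d_o, so d_o = f(1 − 1/m) = (9.060)(1 − 1/(+3.1)) = 6.14 cm.

6.14 cm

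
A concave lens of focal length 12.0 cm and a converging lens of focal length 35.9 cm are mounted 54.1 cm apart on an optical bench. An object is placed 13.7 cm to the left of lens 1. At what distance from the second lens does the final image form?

Lens 1 is diverging, so f₁ = −12.0 cm.
Lens 1: 1/d_i1 = 1/f₁ − 1/d_o1 = 1/(-12.0) − 1/(13.7) = -0.1563, so d_i1 = -6.397 cm.
The intermediate image is 6.397 cm to the left of lens 1 (virtual), which is 54.1 − (-6.397) = 60.50 cm to the left of lens 2, so d_o2 = +60.50 cm.
Lens 2: 1/d_i2 = 1/f₂ − 1/d_o2 = 1/(35.9) − 1/(60.50) = 0.01133, so d_i2 = 88.3 cm.
The final image is real, 88.3 cm to the right of lens 2 (overall magnification ≈ -0.68).

88.3 cm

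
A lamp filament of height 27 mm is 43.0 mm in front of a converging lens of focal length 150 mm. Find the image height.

37.9 mm

1/d_i = 1/f − 1/d_o = 1/(150.0) − 1/(43.0) = -0.01659, so d_i = -60.28 mm.
m = −d_i/d_o = +1.402.
|h_i| = |m|·h_o = 1.402 × 27 = 37.9 mm. The image is virtual, upright and enlarged, on the same side as the object.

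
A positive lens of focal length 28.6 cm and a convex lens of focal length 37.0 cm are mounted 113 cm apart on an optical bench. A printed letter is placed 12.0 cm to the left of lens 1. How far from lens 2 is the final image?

Lens 1: 1/d_i1 = 1/f₁ − 1/d_o1 = 1/(28.6) − 1/(12.0) = -0.04837, so d_i1 = -20.67 cm.
The intermediate image is 20.67 cm to the left of lens 1 (virtual), which is 113 − (-20.67) = 133.7 cm to the left of lens 2, so d_o2 = +133.7 cm.
Lens 2: 1/d_i2 = 1/f₂ − 1/d_o2 = 1/(37.0) − 1/(133.7) = 0.01955, so d_i2 = 51.2 cm.
The final image is real, 51.2 cm to the right of lens 2 (overall magnification ≈ -0.66).

51.2 cm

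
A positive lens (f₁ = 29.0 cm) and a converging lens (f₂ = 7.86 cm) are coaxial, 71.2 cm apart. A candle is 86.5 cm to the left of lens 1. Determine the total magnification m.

Lens 1: 1/d_i1 = 1/(29.0) − 1/(86.5) = 0.02292, so d_i1 = 43.63 cm; m₁ = −d_i1/d_o1 = -0.5044.
d_o2 = 71.2 − (43.63) = 27.57 cm.
Lens 2: 1/d_i2 = 1/(7.86) − 1/(27.57) = 0.09096, so d_i2 = 10.99 cm; m₂ = −d_i2/d_o2 = -0.3988.
m = m₁·m₂ = (-0.5044)(-0.3988) = +0.201.

m = +0.201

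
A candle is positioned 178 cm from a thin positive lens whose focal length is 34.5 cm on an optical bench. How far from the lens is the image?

42.8 cm

Thin-lens equation: 1/q = 1/f − 1/p = 1/(34.50) − 1/(178) = 0.02899 − 0.005618 = 0.02337, so q = 42.8 cm.
The image is real, inverted and reduced, on the far side of the lens.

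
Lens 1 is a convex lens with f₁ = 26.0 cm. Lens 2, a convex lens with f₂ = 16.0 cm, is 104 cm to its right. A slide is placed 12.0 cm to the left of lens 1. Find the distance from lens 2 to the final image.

Lens 1: 1/d_i1 = 1/f₁ − 1/d_o1 = 1/(26.0) − 1/(12.0) = -0.04487, so d_i1 = -22.29 cm.
The intermediate image is 22.29 cm to the left of lens 1 (virtual), which is 104 − (-22.29) = 126.3 cm to the left of lens 2, so d_o2 = +126.3 cm.
Lens 2: 1/d_i2 = 1/f₂ − 1/d_o2 = 1/(16.0) − 1/(126.3) = 0.05458, so d_i2 = 18.3 cm.
The final image is real, 18.3 cm to the right of lens 2 (overall magnification ≈ -0.27).

18.3 cm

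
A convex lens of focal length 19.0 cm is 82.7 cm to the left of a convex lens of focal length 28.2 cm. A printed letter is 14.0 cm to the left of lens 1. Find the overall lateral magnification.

m = -0.995

Lens 1: 1/d_i1 = 1/(19.0) − 1/(14.0) = -0.01880, so d_i1 = -53.20 cm; m₁ = −d_i1/d_o1 = +3.800.
d_o2 = 82.7 − (-53.20) = 135.9 cm.
Lens 2: 1/d_i2 = 1/(28.2) − 1/(135.9) = 0.02810, so d_i2 = 35.58 cm; m₂ = −d_i2/d_o2 = -0.2618.
m = m₁·m₂ = (+3.800)(-0.2618) = -0.995.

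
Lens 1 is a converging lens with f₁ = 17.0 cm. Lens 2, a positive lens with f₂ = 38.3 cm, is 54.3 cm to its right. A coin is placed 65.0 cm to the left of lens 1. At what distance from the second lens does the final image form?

171 cm

Lens 1: 1/d_i1 = 1/f₁ − 1/d_o1 = 1/(17.0) − 1/(65.0) = 0.04344, so d_i1 = 23.02 cm.
The intermediate image is 23.02 cm to the right of lens 1, which is 54.3 − (23.02) = 31.28 cm to the left of lens 2, so d_o2 = +31.28 cm.
Lens 2: 1/d_i2 = 1/f₂ − 1/d_o2 = 1/(38.3) − 1/(31.28) = -0.005860, so d_i2 = -171 cm.
The final image is virtual, 171 cm to the left of lens 2 (overall magnification ≈ -1.9).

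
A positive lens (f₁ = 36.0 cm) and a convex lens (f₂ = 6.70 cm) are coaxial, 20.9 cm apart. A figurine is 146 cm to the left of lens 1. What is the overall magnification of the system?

m = -0.0653

Lens 1: 1/d_i1 = 1/(36.0) − 1/(146) = 0.02093, so d_i1 = 47.78 cm; m₁ = −d_i1/d_o1 = -0.3273.
d_o2 = 20.9 − (47.78) = -26.88 cm (virtual object).
Lens 2: 1/d_i2 = 1/(6.70) − 1/(-26.88) = 0.1865, so d_i2 = 5.363 cm; m₂ = −d_i2/d_o2 = +0.1995.
m = m₁·m₂ = (-0.3273)(+0.1995) = -0.0653.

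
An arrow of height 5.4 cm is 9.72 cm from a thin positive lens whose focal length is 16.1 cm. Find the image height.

1/d_i = 1/f − 1/d_o = 1/(16.10) − 1/(9.72) = -0.04077, so d_i = -24.53 cm.
m = −d_i/d_o = +2.524.
|h_i| = |m|·h_o = 2.524 × 5.4 = 13.6 cm. The image is virtual, upright and enlarged, on the same side as the object.

13.6 cm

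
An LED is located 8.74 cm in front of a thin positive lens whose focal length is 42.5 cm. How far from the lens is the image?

11.0 cm

Thin-lens equation: 1/q = 1/f − 1/p = 1/(42.50) − 1/(8.74) = 0.02353 − 0.1144 = -0.09089, so q = -11.0 cm.
The image is virtual, upright and enlarged, on the same side as the object.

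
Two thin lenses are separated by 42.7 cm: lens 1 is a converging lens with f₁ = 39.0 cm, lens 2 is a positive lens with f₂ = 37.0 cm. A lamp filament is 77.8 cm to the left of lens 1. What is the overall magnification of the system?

m = -0.513

Lens 1: 1/d_i1 = 1/(39.0) − 1/(77.8) = 0.01279, so d_i1 = 78.20 cm; m₁ = −d_i1/d_o1 = -1.005.
d_o2 = 42.7 − (78.20) = -35.50 cm (virtual object).
Lens 2: 1/d_i2 = 1/(37.0) − 1/(-35.50) = 0.05520, so d_i2 = 18.12 cm; m₂ = −d_i2/d_o2 = +0.5103.
m = m₁·m₂ = (-1.005)(+0.5103) = -0.513.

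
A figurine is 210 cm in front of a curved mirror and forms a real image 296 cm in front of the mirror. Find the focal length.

f = 123 cm (concave)

Real image ⇒ d_i = +296 cm.
1/f = 1/d_o + 1/d_i = 1/(210) + 1/(296) = 0.008140, so f = 123 cm.
Since f is positive, the curved mirror is concave.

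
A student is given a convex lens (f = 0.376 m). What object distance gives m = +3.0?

0.251 m

m = −d_i/d_o ⇒ d_i = −m·d_o.
1/f = 1/d_o + 1/d_i = 1/d_o − 1/(m·d_o) = (1 − 1/m)/d_o, so d_o = f(1 − 1/m) = (0.3760)(1 − 1/(+3.0)) = 0.251 m.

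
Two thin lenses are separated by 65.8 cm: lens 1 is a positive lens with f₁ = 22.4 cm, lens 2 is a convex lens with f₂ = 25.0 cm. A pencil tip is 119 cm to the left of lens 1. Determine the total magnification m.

Lens 1: 1/d_i1 = 1/(22.4) − 1/(119) = 0.03624, so d_i1 = 27.59 cm; m₁ = −d_i1/d_o1 = -0.2318.
d_o2 = 65.8 − (27.59) = 38.21 cm.
Lens 2: 1/d_i2 = 1/(25.0) − 1/(38.21) = 0.01383, so d_i2 = 72.31 cm; m₂ = −d_i2/d_o2 = -1.893.
m = m₁·m₂ = (-0.2318)(-1.893) = +0.439.

m = +0.439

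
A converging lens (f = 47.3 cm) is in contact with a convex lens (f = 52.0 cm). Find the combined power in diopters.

P = +4.04 D

P₁ = 1/f₁ = 1/(0.473 m) = +2.114 D; P₂ = 1/f₂ = 1/(0.520 m) = +1.923 D.
For thin lenses in contact, P = P₁ + P₂ = (+2.114) + (+1.923) = +4.04 D.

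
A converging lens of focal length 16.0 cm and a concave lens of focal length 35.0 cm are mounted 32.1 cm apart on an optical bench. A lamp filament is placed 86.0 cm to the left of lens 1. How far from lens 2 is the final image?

9.18 cm

Lens 1: 1/d_i1 = 1/f₁ − 1/d_o1 = 1/(16.0) − 1/(86.0) = 0.05087, so d_i1 = 19.66 cm.
The intermediate image is 19.66 cm to the right of lens 1, which is 32.1 − (19.66) = 12.44 cm to the left of lens 2, so d_o2 = +12.44 cm.
Lens 2 is diverging, so f₂ = −35.0 cm.
Lens 2: 1/d_i2 = 1/f₂ − 1/d_o2 = 1/(-35.0) − 1/(12.44) = -0.1090, so d_i2 = -9.18 cm.
The final image is virtual, 9.18 cm to the left of lens 2 (overall magnification ≈ -0.17).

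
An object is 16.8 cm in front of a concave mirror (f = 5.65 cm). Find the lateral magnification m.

m = -0.507

1/d_i = 1/f − 1/d_o = 1/(5.650) − 1/(16.8) = 0.1175, so d_i = 8.513 cm.
m = −d_i/d_o = −(8.513)/(16.8) = -0.507.
The image is real, inverted and reduced, in front of the mirror.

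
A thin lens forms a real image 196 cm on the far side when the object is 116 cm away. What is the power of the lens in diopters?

P = +1.37 D

d_i = +196 cm.
1/f = 1/d_o + 1/d_i = 1/(116) + 1/(196) = 0.01372 cm⁻¹.
f = 72.87 cm = 0.7287 m, so P = 1/f = +1.37 D.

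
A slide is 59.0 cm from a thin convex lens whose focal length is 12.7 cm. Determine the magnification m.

m = -0.274

1/d_i = 1/f − 1/d_o = 1/(12.70) − 1/(59.0) = 0.06179, so d_i = 16.18 cm.
m = −d_i/d_o = −(16.18)/(59.0) = -0.274.
The image is real, inverted and reduced, on the far side of the lens.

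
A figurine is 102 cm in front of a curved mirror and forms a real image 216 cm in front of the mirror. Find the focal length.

Real image ⇒ d_i = +216 cm.
1/f = 1/d_o + 1/d_i = 1/(102) + 1/(216) = 0.01443, so f = 69.3 cm.
Since f is positive, the curved mirror is concave.

f = 69.3 cm (concave)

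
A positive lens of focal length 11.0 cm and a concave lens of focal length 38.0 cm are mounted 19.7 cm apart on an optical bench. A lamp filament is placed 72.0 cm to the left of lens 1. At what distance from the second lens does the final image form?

5.71 cm

Lens 1: 1/d_i1 = 1/f₁ − 1/d_o1 = 1/(11.0) − 1/(72.0) = 0.07702, so d_i1 = 12.98 cm.
The intermediate image is 12.98 cm to the right of lens 1, which is 19.7 − (12.98) = 6.720 cm to the left of lens 2, so d_o2 = +6.720 cm.
Lens 2 is diverging, so f₂ = −38.0 cm.
Lens 2: 1/d_i2 = 1/f₂ − 1/d_o2 = 1/(-38.0) − 1/(6.720) = -0.1751, so d_i2 = -5.71 cm.
The final image is virtual, 5.71 cm to the left of lens 2 (overall magnification ≈ -0.15).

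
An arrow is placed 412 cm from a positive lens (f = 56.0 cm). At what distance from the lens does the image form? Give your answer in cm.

Thin-lens equation: 1/d_i = 1/f − 1/d_o = 1/(56.00) − 1/(412) = 0.01786 − 0.002427 = 0.01543, so d_i = 64.8 cm.
The image is real, inverted and reduced, on the far side of the lens.

64.8 cm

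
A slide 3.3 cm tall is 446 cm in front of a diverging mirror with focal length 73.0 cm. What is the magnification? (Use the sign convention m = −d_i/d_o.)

m = +0.141

For a diverging mirror, f = -73.0 cm.
1/d_i = 1/f − 1/d_o = 1/(-73.00) − 1/(446) = -0.01594, so d_i = -62.73 cm.
m = −d_i/d_o = −(-62.73)/(446) = +0.141.
The image is virtual, upright and reduced, behind the mirror.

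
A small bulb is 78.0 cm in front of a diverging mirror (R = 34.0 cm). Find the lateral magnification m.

f = R/2 = 34.0/2 = 17.00 cm; for a diverging mirror, f = -17.00 cm.
1/d_i = 1/f − 1/d_o = 1/(-17.00) − 1/(78.0) = -0.07164, so d_i = -13.96 cm.
m = −d_i/d_o = −(-13.96)/(78.0) = +0.179.
The image is virtual, upright and reduced, behind the mirror.

m = +0.179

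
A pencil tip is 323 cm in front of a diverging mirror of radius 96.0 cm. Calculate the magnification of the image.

f = R/2 = 96.0/2 = 48.00 cm; for a diverging mirror, f = -48.00 cm.
1/d_i = 1/f − 1/d_o = 1/(-48.00) − 1/(323) = -0.02393, so d_i = -41.79 cm.
m = −d_i/d_o = −(-41.79)/(323) = +0.129.
The image is virtual, upright and reduced, behind the mirror.

m = +0.129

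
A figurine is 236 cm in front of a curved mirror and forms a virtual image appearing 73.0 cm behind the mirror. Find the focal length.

Virtual image ⇒ d_i = −73.0 cm.
1/f = 1/d_o + 1/d_i = 1/(236) + 1/(-73.0) = -0.009461, so f = -106 cm.
Since f is negative, the curved mirror is convex.

f = -106 cm (convex)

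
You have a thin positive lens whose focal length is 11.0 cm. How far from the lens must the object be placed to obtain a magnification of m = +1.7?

m = −d_i/d_o ⇒ d_i = −m·d_o.
1/f = 1/d_o + 1/d_i = 1/d_o − 1/(m·d_o) = (1 − 1/m)/d_o, so d_o = f(1 − 1/m) = (11.00)(1 − 1/(+1.7)) = 4.53 cm.

4.53 cm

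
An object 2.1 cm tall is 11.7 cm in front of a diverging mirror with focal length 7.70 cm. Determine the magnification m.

m = +0.397

For a diverging mirror, f = -7.70 cm.
1/d_i = 1/f − 1/d_o = 1/(-7.700) − 1/(11.7) = -0.2153, so d_i = -4.644 cm.
m = −d_i/d_o = −(-4.644)/(11.7) = +0.397.
The image is virtual, upright and reduced, behind the mirror.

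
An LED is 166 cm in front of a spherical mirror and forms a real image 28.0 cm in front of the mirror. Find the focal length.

Real image ⇒ d_i = +28.0 cm.
1/f = 1/d_o + 1/d_i = 1/(166) + 1/(28.0) = 0.04174, so f = 24.0 cm.
Since f is positive, the spherical mirror is concave.

f = 24.0 cm (concave)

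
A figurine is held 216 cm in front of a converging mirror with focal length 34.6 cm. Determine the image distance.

Mirror equation: 1/d_i = 1/f − 1/d_o = 1/(34.60) − 1/(216) = 0.02890 − 0.004630 = 0.02427, so d_i = 41.2 cm.
The image is real, inverted and reduced, in front of the mirror.

41.2 cm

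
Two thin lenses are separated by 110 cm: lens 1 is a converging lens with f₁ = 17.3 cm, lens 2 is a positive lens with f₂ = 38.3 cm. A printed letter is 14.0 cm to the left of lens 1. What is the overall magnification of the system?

m = -1.38

Lens 1: 1/d_i1 = 1/(17.3) − 1/(14.0) = -0.01363, so d_i1 = -73.39 cm; m₁ = −d_i1/d_o1 = +5.242.
d_o2 = 110 − (-73.39) = 183.4 cm.
Lens 2: 1/d_i2 = 1/(38.3) − 1/(183.4) = 0.02066, so d_i2 = 48.41 cm; m₂ = −d_i2/d_o2 = -0.2640.
m = m₁·m₂ = (+5.242)(-0.2640) = -1.38.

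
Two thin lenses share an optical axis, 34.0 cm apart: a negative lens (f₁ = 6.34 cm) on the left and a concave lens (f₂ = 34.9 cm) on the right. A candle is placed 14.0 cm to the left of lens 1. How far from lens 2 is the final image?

18.3 cm

Lens 1 is diverging, so f₁ = −6.34 cm.
Lens 1: 1/d_i1 = 1/f₁ − 1/d_o1 = 1/(-6.34) − 1/(14.0) = -0.2292, so d_i1 = -4.364 cm.
The intermediate image is 4.364 cm to the left of lens 1 (virtual), which is 34.0 − (-4.364) = 38.36 cm to the left of lens 2, so d_o2 = +38.36 cm.
Lens 2 is diverging, so f₂ = −34.9 cm.
Lens 2: 1/d_i2 = 1/f₂ − 1/d_o2 = 1/(-34.9) − 1/(38.36) = -0.05472, so d_i2 = -18.3 cm.
The final image is virtual, 18.3 cm to the left of lens 2 (overall magnification ≈ 0.15).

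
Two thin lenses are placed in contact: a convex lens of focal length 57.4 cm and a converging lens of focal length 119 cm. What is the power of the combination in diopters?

P = +2.58 D

P₁ = 1/f₁ = 1/(0.574 m) = +1.742 D; P₂ = 1/f₂ = 1/(1.19 m) = +0.8403 D.
For thin lenses in contact, P = P₁ + P₂ = (+1.742) + (+0.8403) = +2.58 D.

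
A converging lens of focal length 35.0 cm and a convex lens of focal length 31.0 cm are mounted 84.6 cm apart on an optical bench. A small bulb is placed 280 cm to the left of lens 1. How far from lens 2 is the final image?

102 cm

Lens 1: 1/d_i1 = 1/f₁ − 1/d_o1 = 1/(35.0) − 1/(280) = 0.02500, so d_i1 = 40.00 cm.
The intermediate image is 40.00 cm to the right of lens 1, which is 84.6 − (40.00) = 44.60 cm to the left of lens 2, so d_o2 = +44.60 cm.
Lens 2: 1/d_i2 = 1/f₂ − 1/d_o2 = 1/(31.0) − 1/(44.60) = 0.009837, so d_i2 = 102 cm.
The final image is real, 102 cm to the right of lens 2 (overall magnification ≈ 0.33).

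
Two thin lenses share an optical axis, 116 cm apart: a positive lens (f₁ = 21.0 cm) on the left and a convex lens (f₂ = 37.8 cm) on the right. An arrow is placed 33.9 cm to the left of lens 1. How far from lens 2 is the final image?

Lens 1: 1/d_i1 = 1/f₁ − 1/d_o1 = 1/(21.0) − 1/(33.9) = 0.01812, so d_i1 = 55.19 cm.
The intermediate image is 55.19 cm to the right of lens 1, which is 116 − (55.19) = 60.81 cm to the left of lens 2, so d_o2 = +60.81 cm.
Lens 2: 1/d_i2 = 1/f₂ − 1/d_o2 = 1/(37.8) − 1/(60.81) = 0.01001, so d_i2 = 99.9 cm.
The final image is real, 99.9 cm to the right of lens 2 (overall magnification ≈ 2.7).

99.9 cm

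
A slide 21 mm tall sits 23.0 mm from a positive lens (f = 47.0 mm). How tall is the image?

1/d_i = 1/f − 1/d_o = 1/(47.00) − 1/(23.0) = -0.02220, so d_i = -45.04 mm.
m = −d_i/d_o = +1.958.
|h_i| = |m|·h_o = 1.958 × 21 = 41.1 mm. The image is virtual, upright and enlarged, on the same side as the object.

41.1 mm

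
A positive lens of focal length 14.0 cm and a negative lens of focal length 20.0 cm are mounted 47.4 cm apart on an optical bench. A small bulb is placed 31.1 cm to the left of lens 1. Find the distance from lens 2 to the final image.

Lens 1: 1/d_i1 = 1/f₁ − 1/d_o1 = 1/(14.0) − 1/(31.1) = 0.03927, so d_i1 = 25.46 cm.
The intermediate image is 25.46 cm to the right of lens 1, which is 47.4 − (25.46) = 21.94 cm to the left of lens 2, so d_o2 = +21.94 cm.
Lens 2 is diverging, so f₂ = −20.0 cm.
Lens 2: 1/d_i2 = 1/f₂ − 1/d_o2 = 1/(-20.0) − 1/(21.94) = -0.09558, so d_i2 = -10.5 cm.
The final image is virtual, 10.5 cm to the left of lens 2 (overall magnification ≈ -0.39).

10.5 cm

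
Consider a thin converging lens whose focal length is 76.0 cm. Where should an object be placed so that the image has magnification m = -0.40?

m = −d_i/d_o ⇒ d_i = −m·d_o.
1/f = 1/d_o + 1/d_i = 1/d_o − 1/(m·d_o) = (1 − 1/m)/d_o, so d_o = f(1 − 1/m) = (76.00)(1 − 1/(-0.40)) = 266 cm.

266 cm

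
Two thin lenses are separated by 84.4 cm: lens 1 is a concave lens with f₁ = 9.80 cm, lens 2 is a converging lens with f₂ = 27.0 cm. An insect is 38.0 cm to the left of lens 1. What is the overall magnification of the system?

m = -0.0849

f₁ = −9.80 cm (diverging).
Lens 1: 1/d_i1 = 1/(-9.80) − 1/(38.0) = -0.1284, so d_i1 = -7.791 cm; m₁ = −d_i1/d_o1 = +0.2050.
d_o2 = 84.4 − (-7.791) = 92.19 cm.
Lens 2: 1/d_i2 = 1/(27.0) − 1/(92.19) = 0.02619, so d_i2 = 38.18 cm; m₂ = −d_i2/d_o2 = -0.4142.
m = m₁·m₂ = (+0.2050)(-0.4142) = -0.0849.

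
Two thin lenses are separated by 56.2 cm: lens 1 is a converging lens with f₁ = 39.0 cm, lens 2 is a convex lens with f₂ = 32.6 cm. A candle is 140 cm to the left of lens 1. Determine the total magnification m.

Lens 1: 1/d_i1 = 1/(39.0) − 1/(140) = 0.01850, so d_i1 = 54.06 cm; m₁ = −d_i1/d_o1 = -0.3861.
d_o2 = 56.2 − (54.06) = 2.140 cm.
Lens 2: 1/d_i2 = 1/(32.6) − 1/(2.140) = -0.4366, so d_i2 = -2.290 cm; m₂ = −d_i2/d_o2 = +1.070.
m = m₁·m₂ = (-0.3861)(+1.070) = -0.413.

m = -0.413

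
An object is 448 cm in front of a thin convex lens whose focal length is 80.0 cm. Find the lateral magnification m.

m = -0.217

1/d_i = 1/f − 1/d_o = 1/(80.00) − 1/(448) = 0.01027, so d_i = 97.39 cm.
m = −d_i/d_o = −(97.39)/(448) = -0.217.
The image is real, inverted and reduced, on the far side of the lens.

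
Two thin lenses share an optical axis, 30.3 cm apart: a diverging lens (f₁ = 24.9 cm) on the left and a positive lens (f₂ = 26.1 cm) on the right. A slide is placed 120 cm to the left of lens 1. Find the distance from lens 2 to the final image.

Lens 1 is diverging, so f₁ = −24.9 cm.
Lens 1: 1/d_i1 = 1/f₁ − 1/d_o1 = 1/(-24.9) − 1/(120) = -0.04849, so d_i1 = -20.62 cm.
The intermediate image is 20.62 cm to the left of lens 1 (virtual), which is 30.3 − (-20.62) = 50.92 cm to the left of lens 2, so d_o2 = +50.92 cm.
Lens 2: 1/d_i2 = 1/f₂ − 1/d_o2 = 1/(26.1) − 1/(50.92) = 0.01868, so d_i2 = 53.5 cm.
The final image is real, 53.5 cm to the right of lens 2 (overall magnification ≈ -0.18).

53.5 cm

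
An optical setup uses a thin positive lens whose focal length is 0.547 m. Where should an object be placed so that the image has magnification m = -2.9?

m = −d_i/d_o ⇒ d_i = −m·d_o.
1/f = 1/d_o + 1/d_i = 1/d_o − 1/(m·d_o) = (1 − 1/m)/d_o, so d_o = f(1 − 1/m) = (0.5470)(1 − 1/(-2.9)) = 0.736 m.

0.736 m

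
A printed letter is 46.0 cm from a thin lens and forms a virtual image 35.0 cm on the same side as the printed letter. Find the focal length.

f = -146 cm (diverging)

Virtual image ⇒ d_i = −35.0 cm.
1/f = 1/d_o + 1/d_i = 1/(46.0) + 1/(-35.0) = -0.006832, so f = -146 cm.
Since f is negative, the thin lens is diverging.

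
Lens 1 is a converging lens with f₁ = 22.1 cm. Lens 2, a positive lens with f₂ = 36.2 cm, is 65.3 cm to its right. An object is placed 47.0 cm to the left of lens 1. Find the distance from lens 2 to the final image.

67.7 cm

Lens 1: 1/d_i1 = 1/f₁ − 1/d_o1 = 1/(22.1) − 1/(47.0) = 0.02397, so d_i1 = 41.71 cm.
The intermediate image is 41.71 cm to the right of lens 1, which is 65.3 − (41.71) = 23.59 cm to the left of lens 2, so d_o2 = +23.59 cm.
Lens 2: 1/d_i2 = 1/f₂ − 1/d_o2 = 1/(36.2) − 1/(23.59) = -0.01477, so d_i2 = -67.7 cm.
The final image is virtual, 67.7 cm to the left of lens 2 (overall magnification ≈ -2.5).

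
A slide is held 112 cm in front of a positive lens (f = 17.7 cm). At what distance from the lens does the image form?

Lens equation: 1/s_i = 1/f − 1/s_o = 1/(17.70) − 1/(112) = 0.05650 − 0.008929 = 0.04757, so s_i = 21.0 cm.
The image is real, inverted and reduced, on the far side of the lens.

21.0 cm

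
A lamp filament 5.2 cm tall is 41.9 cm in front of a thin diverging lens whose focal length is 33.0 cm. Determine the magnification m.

For a diverging lens, f = -33.0 cm.
1/d_i = 1/f − 1/d_o = 1/(-33.00) − 1/(41.9) = -0.05417, so d_i = -18.46 cm.
m = −d_i/d_o = −(-18.46)/(41.9) = +0.441.
The image is virtual, upright and reduced, on the same side as the object.

m = +0.441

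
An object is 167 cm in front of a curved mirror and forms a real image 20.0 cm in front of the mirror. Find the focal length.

Real image ⇒ d_i = +20.0 cm.
1/f = 1/d_o + 1/d_i = 1/(167) + 1/(20.0) = 0.05599, so f = 17.9 cm.
Since f is positive, the curved mirror is concave.

f = 17.9 cm (concave)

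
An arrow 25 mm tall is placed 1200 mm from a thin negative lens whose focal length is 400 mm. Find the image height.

For a negative lens, f = -400 mm.
1/d_i = 1/f − 1/d_o = 1/(-400.0) − 1/(1200) = -0.003333, so d_i = -300.0 mm.
m = −d_i/d_o = +0.2500.
|h_i| = |m|·h_o = 0.2500 × 25 = 6.25 mm. The image is virtual, upright and reduced, on the same side as the object.

6.25 mm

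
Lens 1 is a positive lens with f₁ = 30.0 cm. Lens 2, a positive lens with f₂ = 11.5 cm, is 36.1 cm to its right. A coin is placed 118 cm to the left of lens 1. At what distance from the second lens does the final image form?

Lens 1: 1/d_i1 = 1/f₁ − 1/d_o1 = 1/(30.0) − 1/(118) = 0.02486, so d_i1 = 40.23 cm.
The intermediate image is 40.23 cm to the right of lens 1, which lies 4.130 cm to the right of lens 2 — a virtual object — so d_o2 = −4.130 cm.
Lens 2: 1/d_i2 = 1/f₂ − 1/d_o2 = 1/(11.5) − 1/(-4.130) = 0.3291, so d_i2 = 3.04 cm.
The final image is real, 3.04 cm to the right of lens 2 (overall magnification ≈ -0.25).

3.04 cm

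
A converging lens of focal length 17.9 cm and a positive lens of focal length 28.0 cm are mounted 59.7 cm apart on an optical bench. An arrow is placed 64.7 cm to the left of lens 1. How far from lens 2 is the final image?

141 cm

Lens 1: 1/d_i1 = 1/f₁ − 1/d_o1 = 1/(17.9) − 1/(64.7) = 0.04041, so d_i1 = 24.75 cm.
The intermediate image is 24.75 cm to the right of lens 1, which is 59.7 − (24.75) = 34.95 cm to the left of lens 2, so d_o2 = +34.95 cm.
Lens 2: 1/d_i2 = 1/f₂ − 1/d_o2 = 1/(28.0) − 1/(34.95) = 0.007102, so d_i2 = 141 cm.
The final image is real, 141 cm to the right of lens 2 (overall magnification ≈ 1.5).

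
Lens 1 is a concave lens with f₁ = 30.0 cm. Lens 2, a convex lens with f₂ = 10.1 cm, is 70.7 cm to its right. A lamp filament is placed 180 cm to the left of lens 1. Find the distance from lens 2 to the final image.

11.3 cm

Lens 1 is diverging, so f₁ = −30.0 cm.
Lens 1: 1/d_i1 = 1/f₁ − 1/d_o1 = 1/(-30.0) − 1/(180) = -0.03889, so d_i1 = -25.71 cm.
The intermediate image is 25.71 cm to the left of lens 1 (virtual), which is 70.7 − (-25.71) = 96.41 cm to the left of lens 2, so d_o2 = +96.41 cm.
Lens 2: 1/d_i2 = 1/f₂ − 1/d_o2 = 1/(10.1) − 1/(96.41) = 0.08864, so d_i2 = 11.3 cm.
The final image is real, 11.3 cm to the right of lens 2 (overall magnification ≈ -0.017).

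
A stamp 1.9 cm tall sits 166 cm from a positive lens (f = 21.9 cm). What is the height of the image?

1/d_i = 1/f − 1/d_o = 1/(21.90) − 1/(166) = 0.03964, so d_i = 25.23 cm.
m = −d_i/d_o = -0.1520.
|h_i| = |m|·h_o = 0.1520 × 1.9 = 0.289 cm. The image is real, inverted and reduced, on the far side of the lens.

0.289 cm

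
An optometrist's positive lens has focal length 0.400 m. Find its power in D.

P = +2.50 D

P = 1/f = 1/(0.400 m) = +2.50 D.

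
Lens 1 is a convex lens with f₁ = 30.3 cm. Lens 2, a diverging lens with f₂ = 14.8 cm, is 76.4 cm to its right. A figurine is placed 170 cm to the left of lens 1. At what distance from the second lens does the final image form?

10.8 cm

Lens 1: 1/d_i1 = 1/f₁ − 1/d_o1 = 1/(30.3) − 1/(170) = 0.02712, so d_i1 = 36.87 cm.
The intermediate image is 36.87 cm to the right of lens 1, which is 76.4 − (36.87) = 39.53 cm to the left of lens 2, so d_o2 = +39.53 cm.
Lens 2 is diverging, so f₂ = −14.8 cm.
Lens 2: 1/d_i2 = 1/f₂ − 1/d_o2 = 1/(-14.8) − 1/(39.53) = -0.09286, so d_i2 = -10.8 cm.
The final image is virtual, 10.8 cm to the left of lens 2 (overall magnification ≈ -0.059).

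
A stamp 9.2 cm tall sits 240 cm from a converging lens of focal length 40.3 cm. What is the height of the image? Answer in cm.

1.86 cm

1/d_i = 1/f − 1/d_o = 1/(40.30) − 1/(240) = 0.02065, so d_i = 48.43 cm.
m = −d_i/d_o = -0.2018.
|h_i| = |m|·h_o = 0.2018 × 9.2 = 1.86 cm. The image is real, inverted and reduced, on the far side of the lens.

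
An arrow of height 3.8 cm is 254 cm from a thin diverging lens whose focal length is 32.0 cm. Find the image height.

For a diverging lens, f = -32.0 cm.
1/d_i = 1/f − 1/d_o = 1/(-32.00) − 1/(254) = -0.03519, so d_i = -28.42 cm.
m = −d_i/d_o = +0.1119.
|h_i| = |m|·h_o = 0.1119 × 3.8 = 0.425 cm. The image is virtual, upright and reduced, on the same side as the object.

0.425 cm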